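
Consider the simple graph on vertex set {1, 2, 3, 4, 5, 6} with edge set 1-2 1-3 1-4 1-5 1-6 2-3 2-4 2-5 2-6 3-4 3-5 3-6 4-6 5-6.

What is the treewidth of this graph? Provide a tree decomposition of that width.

The largest bag has 5 vertices, giving width 4; this decomposition certifies tw(G) ≤ 4. Conversely, {1, 2, 3, 4, 6} is a clique of size 5, and the vertices of any clique must share a bag in every tree decomposition; so some bag has ≥ 5 vertices and tw(G) ≥ 4. Combining the bounds, tw(G) = 4.

Treewidth 4.
One optimal decomposition is:
Bags: B1 = {1, 2, 3, 4, 6}  B2 = {1, 2, 3, 5, 6}
Tree: B1–B2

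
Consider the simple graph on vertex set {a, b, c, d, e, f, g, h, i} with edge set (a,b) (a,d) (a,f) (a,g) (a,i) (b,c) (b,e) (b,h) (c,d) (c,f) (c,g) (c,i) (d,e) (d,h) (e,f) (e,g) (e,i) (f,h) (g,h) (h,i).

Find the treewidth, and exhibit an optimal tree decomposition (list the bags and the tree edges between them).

Each bag holds 5 vertices, so the decomposition has width 4, which upper-bounds the treewidth. For the lower bound: the 5 vertex sets {e,i}, {b,c}, {a,g}, {h}, {f} are disjoint, each induces a connected subgraph, and every pair is joined by at least one edge of G. Contracting each set to a single vertex therefore yields K_{5} as a minor, and since treewidth is minor-monotone, tw(G) ≥ tw(K_{5}) = 4. Combining the bounds, tw(G) = 4.

Treewidth 4.
One such decomposition:
Bags: B1 = {a, c, e, h, i}  B2 = {a, b, c, e, h}  B3 = {a, c, e, g, h}  B4 = {a, c, e, f, h}  B5 = {a, c, d, e, h}
Tree: B1–B2, B2–B3, B3–B4, B4–B5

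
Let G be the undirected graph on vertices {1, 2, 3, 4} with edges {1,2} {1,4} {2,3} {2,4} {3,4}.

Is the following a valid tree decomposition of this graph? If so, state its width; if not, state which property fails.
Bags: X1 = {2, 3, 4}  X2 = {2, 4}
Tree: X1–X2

No — vertex 1 appears in no bag.

A tree decomposition must satisfy three properties: every vertex lies in some bag; for every edge, both endpoints lie together in some bag; and for every vertex, the bags containing it form a connected subtree. Here vertex 1 appears in no bag, so the decomposition is invalid.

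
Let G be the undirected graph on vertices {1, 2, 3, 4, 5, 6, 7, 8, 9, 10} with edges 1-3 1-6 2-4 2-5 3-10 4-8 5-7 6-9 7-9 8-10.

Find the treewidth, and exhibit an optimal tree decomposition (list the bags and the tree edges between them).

Treewidth 2.
One optimal decomposition is:
Bags: B1 = {2, 4, 5}  B2 = {4, 5, 8}  B3 = {5, 8, 10}  B4 = {3, 5, 10}  B5 = {1, 3, 5}  B6 = {1, 5, 6}  B7 = {5, 6, 9}  B8 = {5, 7, 9}
Tree: B1–B2, B2–B3, B3–B4, B4–B5, B5–B6, B6–B7, B7–B8

Each bag holds 3 vertices, so the decomposition has width 2, which upper-bounds the treewidth. Since 5–2–4–8–10–3–1–6–9–7–5 is a cycle in G, G is not acyclic. Forests are exactly the graphs of treewidth ≤ 1, so tw(G) ≥ 2. Therefore the treewidth is 2.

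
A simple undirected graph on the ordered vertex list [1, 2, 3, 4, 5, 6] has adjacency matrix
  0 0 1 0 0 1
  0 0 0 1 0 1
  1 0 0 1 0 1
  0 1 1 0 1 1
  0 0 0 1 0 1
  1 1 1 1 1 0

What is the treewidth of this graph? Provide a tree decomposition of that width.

Each bag holds 3 vertices, so the decomposition has width 2, which upper-bounds the treewidth. For the lower bound, the 3 vertices {1, 3, 6} are pairwise adjacent, and any tree decomposition puts a clique entirely inside one bag — forcing width ≥ 2. Combining the bounds, tw(G) = 2.

Treewidth 2.
One optimal decomposition is:
Bags: B1 = {3, 4, 6}  B2 = {4, 5, 6}  B3 = {1, 3, 6}  B4 = {2, 4, 6}
Tree: B1–B2, B1–B3, B1–B4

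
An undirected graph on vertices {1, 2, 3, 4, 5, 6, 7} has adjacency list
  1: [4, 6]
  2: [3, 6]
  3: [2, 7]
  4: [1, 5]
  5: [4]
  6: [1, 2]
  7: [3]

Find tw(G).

1

A width-1 tree decomposition is:
Bags: B1 = {3, 7}  B2 = {2, 3}  B3 = {2, 6}  B4 = {1, 6}  B5 = {1, 4}  B6 = {4, 5}
Tree: B1–B2, B2–B3, B3–B4, B4–B5, B5–B6
The largest bag has 2 vertices, giving width 1; this decomposition certifies tw(G) ≤ 1. Any graph with an edge has treewidth ≥ 1, and G has the edge 7–3. Hence tw(G) = 1 exactly.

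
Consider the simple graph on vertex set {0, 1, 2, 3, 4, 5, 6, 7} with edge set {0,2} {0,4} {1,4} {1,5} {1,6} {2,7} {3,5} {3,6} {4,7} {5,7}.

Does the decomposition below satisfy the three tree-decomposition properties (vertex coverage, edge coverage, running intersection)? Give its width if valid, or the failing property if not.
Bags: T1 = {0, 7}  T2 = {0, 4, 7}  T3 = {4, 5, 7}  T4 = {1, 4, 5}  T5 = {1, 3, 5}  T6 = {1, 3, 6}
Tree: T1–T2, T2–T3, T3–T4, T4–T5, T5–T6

No — vertex 2 appears in no bag.

A tree decomposition must satisfy three properties: every vertex lies in some bag; for every edge, both endpoints lie together in some bag; and for every vertex, the bags containing it form a connected subtree. Here vertex 2 appears in no bag, so the decomposition is invalid.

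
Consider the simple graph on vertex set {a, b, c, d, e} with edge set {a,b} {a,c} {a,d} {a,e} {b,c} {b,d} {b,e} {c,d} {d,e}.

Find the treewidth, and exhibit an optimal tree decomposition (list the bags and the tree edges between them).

Treewidth 3.
One such decomposition:
Bags: B1 = {a, b, d, e}  B2 = {a, b, c, d}
Tree: B1–B2

Every bag has size at most 4, so the width is 4 − 1 = 3 and tw(G) ≤ 3. Conversely, {a, b, d, e} is a clique of size 4, and the vertices of any clique must share a bag in every tree decomposition; so some bag has ≥ 4 vertices and tw(G) ≥ 3. Hence tw(G) = 3 exactly.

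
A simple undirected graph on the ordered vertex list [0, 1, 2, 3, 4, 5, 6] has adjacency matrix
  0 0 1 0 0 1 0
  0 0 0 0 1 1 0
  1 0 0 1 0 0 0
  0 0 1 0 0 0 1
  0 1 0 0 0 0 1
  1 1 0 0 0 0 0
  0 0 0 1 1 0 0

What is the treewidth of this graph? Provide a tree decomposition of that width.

Each bag holds 3 vertices, so the decomposition has width 2, which upper-bounds the treewidth. For the lower bound, G contains the cycle 6–4–1–5–0–2–3–6, so G is not a forest; only forests have treewidth ≤ 1, hence tw(G) ≥ 2. Therefore the treewidth is 2.

Treewidth 2.
One optimal decomposition is:
Bags: B1 = {1, 4, 6}  B2 = {1, 5, 6}  B3 = {0, 5, 6}  B4 = {0, 2, 6}  B5 = {2, 3, 6}
Tree: B1–B2, B2–B3, B3–B4, B4–B5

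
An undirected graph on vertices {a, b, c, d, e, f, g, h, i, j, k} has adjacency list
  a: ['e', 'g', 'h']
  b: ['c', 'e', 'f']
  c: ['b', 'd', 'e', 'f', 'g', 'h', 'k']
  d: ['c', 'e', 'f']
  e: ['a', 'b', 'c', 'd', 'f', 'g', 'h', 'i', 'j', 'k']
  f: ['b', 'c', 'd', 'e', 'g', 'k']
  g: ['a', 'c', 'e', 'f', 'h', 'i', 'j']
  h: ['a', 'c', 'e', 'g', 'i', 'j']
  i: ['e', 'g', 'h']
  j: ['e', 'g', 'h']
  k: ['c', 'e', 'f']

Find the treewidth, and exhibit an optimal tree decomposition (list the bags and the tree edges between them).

The largest bag has 4 vertices, giving width 3; this decomposition certifies tw(G) ≤ 3. On the other hand G contains the 4-clique {c, d, e, f}. A clique must lie in a single bag of any decomposition, so no decomposition can have width below 3. Combining the bounds, tw(G) = 3.

Treewidth 3.
Bags: B1 = {b, c, e, f}  B2 = {c, e, f, g}  B3 = {c, d, e, f}  B4 = {c, e, g, h}  B5 = {c, e, f, k}  B6 = {e, g, h, j}  B7 = {e, g, h, i}  B8 = {a, e, g, h}
Tree: B1–B2, B1–B3, B2–B4, B1–B5, B4–B6, B4–B7, B6–B8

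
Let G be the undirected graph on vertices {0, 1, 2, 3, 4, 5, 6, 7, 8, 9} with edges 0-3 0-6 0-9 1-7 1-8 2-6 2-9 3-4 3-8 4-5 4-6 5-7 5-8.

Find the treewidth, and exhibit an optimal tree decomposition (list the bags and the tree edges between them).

Treewidth 2.
One such decomposition:
Bags: B1 = {2, 6, 9}  B2 = {0, 6, 9}  B3 = {0, 4, 6}  B4 = {0, 3, 4}  B5 = {3, 4, 5}  B6 = {3, 5, 8}  B7 = {5, 7, 8}  B8 = {1, 7, 8}
Tree: B1–B2, B2–B3, B3–B4, B4–B5, B5–B6, B6–B7, B7–B8

Each bag holds 3 vertices, so the decomposition has width 2, which upper-bounds the treewidth. The edges 2–9–0–6–2 form a cycle, so G is not a tree and its treewidth is at least 2. Hence tw(G) = 2 exactly.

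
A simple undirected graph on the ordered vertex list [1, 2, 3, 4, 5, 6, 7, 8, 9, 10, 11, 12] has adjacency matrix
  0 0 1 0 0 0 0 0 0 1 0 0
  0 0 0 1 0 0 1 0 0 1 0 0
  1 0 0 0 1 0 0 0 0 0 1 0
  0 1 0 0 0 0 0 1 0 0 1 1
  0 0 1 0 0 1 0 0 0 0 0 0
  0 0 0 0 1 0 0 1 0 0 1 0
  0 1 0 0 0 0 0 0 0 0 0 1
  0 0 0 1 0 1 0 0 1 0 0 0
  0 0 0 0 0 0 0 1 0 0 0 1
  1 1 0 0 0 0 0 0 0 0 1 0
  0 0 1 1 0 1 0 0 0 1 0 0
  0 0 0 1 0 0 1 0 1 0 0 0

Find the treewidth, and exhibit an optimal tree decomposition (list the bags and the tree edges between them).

The largest bag has 4 vertices, giving width 3; this decomposition certifies tw(G) ≤ 3. For the lower bound: the 4 vertex sets {7,9,12}, {2}, {4}, {6,8,10,11} are disjoint, each induces a connected subgraph, and every pair is joined by at least one edge of G. Contracting each set to a single vertex therefore yields K_{4} as a minor, and since treewidth is minor-monotone, tw(G) ≥ tw(K_{4}) = 3. Therefore the treewidth is 3.

Treewidth 3.
One such decomposition:
Bags: B1 = {2, 7, 9, 12}  B2 = {2, 4, 9, 12}  B3 = {2, 4, 8, 9}  B4 = {2, 4, 8, 10}  B5 = {4, 8, 10, 11}  B6 = {6, 8, 10, 11}  B7 = {1, 6, 10, 11}  B8 = {1, 3, 6, 11}  B9 = {1, 3, 5, 6}
Tree: B1–B2, B2–B3, B3–B4, B4–B5, B5–B6, B6–B7, B7–B8, B8–B9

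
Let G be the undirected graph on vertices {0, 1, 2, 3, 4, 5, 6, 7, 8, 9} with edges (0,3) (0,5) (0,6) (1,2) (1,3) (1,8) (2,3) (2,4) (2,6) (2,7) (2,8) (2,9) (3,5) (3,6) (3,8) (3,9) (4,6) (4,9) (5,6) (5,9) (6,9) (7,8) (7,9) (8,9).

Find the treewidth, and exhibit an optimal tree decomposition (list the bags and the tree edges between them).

Every bag has size at most 4, so the width is 4 − 1 = 3 and tw(G) ≤ 3. On the other hand G contains the 4-clique {0, 3, 5, 6}. A clique must lie in a single bag of any decomposition, so no decomposition can have width below 3. Hence tw(G) = 3 exactly.

Treewidth 3.
One optimal decomposition is:
Bags: B1 = {2, 3, 6, 9}  B2 = {2, 4, 6, 9}  B3 = {2, 3, 8, 9}  B4 = {2, 7, 8, 9}  B5 = {3, 5, 6, 9}  B6 = {1, 2, 3, 8}  B7 = {0, 3, 5, 6}
Tree: B1–B2, B1–B3, B3–B4, B1–B5, B3–B6, B5–B7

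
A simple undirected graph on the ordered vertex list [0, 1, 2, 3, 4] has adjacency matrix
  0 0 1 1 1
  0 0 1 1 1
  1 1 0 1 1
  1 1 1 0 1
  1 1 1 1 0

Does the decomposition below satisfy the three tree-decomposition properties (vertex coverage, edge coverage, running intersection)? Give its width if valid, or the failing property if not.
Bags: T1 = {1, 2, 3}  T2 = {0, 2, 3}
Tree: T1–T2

No — vertex 4 appears in no bag.

A tree decomposition must satisfy three properties: every vertex lies in some bag; for every edge, both endpoints lie together in some bag; and for every vertex, the bags containing it form a connected subtree. Here vertex 4 appears in no bag, so the decomposition is invalid.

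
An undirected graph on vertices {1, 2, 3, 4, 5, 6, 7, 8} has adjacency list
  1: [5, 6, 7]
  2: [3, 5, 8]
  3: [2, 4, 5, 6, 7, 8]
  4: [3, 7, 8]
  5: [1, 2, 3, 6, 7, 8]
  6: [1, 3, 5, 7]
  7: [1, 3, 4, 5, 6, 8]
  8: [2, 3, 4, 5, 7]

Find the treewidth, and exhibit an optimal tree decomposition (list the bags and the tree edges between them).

Treewidth 3.
Bags: B1 = {3, 5, 6, 7}  B2 = {3, 5, 7, 8}  B3 = {3, 4, 7, 8}  B4 = {1, 5, 6, 7}  B5 = {2, 3, 5, 8}
Tree: B1–B2, B2–B3, B1–B4, B2–B5

The largest bag has 4 vertices, giving width 3; this decomposition certifies tw(G) ≤ 3. For the lower bound, the 4 vertices {1, 5, 6, 7} are pairwise adjacent, and any tree decomposition puts a clique entirely inside one bag — forcing width ≥ 3. Therefore the treewidth is 3.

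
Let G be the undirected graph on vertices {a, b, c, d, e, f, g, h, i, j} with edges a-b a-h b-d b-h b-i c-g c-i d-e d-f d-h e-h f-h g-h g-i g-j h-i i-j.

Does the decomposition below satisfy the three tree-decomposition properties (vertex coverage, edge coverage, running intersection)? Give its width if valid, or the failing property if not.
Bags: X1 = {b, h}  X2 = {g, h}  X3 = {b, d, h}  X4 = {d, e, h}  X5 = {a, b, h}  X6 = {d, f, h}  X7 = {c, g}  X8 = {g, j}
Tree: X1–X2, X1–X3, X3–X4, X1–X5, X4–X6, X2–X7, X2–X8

A tree decomposition must satisfy three properties: every vertex lies in some bag; for every edge, both endpoints lie together in some bag; and for every vertex, the bags containing it form a connected subtree. Here vertex i appears in no bag, so the decomposition is invalid.

No — vertex i appears in no bag.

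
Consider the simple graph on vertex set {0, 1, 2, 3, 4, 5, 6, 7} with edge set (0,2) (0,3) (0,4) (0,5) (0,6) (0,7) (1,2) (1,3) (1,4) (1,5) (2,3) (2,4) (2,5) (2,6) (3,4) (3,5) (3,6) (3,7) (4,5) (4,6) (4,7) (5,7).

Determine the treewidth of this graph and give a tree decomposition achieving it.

The largest bag has 5 vertices, giving width 4; this decomposition certifies tw(G) ≤ 4. For the lower bound, the 5 vertices {0, 2, 3, 4, 5} are pairwise adjacent, and any tree decomposition puts a clique entirely inside one bag — forcing width ≥ 4. The upper and lower bounds meet at 4, so that is the treewidth.

Treewidth 4.
One optimal decomposition is:
Bags: B1 = {0, 2, 3, 4, 5}  B2 = {1, 2, 3, 4, 5}  B3 = {0, 3, 4, 5, 7}  B4 = {0, 2, 3, 4, 6}
Tree: B1–B2, B1–B3, B1–B4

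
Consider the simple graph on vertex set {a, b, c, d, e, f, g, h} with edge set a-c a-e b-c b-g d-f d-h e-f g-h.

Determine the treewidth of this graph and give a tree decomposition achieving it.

Treewidth 2.
One such decomposition:
Bags: B1 = {d, g, h}  B2 = {d, f, g}  B3 = {e, f, g}  B4 = {a, e, g}  B5 = {a, c, g}  B6 = {b, c, g}
Tree: B1–B2, B2–B3, B3–B4, B4–B5, B5–B6

Each bag holds 3 vertices, so the decomposition has width 2, which upper-bounds the treewidth. Since g–h–d–f–e–a–c–b–g is a cycle in G, G is not acyclic. Forests are exactly the graphs of treewidth ≤ 1, so tw(G) ≥ 2. Combining the bounds, tw(G) = 2.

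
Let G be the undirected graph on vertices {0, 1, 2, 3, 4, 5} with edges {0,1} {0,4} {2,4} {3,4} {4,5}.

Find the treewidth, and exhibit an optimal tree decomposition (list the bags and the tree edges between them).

Treewidth 1.
Bags: B1 = {3, 4}  B2 = {2, 4}  B3 = {0, 4}  B4 = {0, 1}  B5 = {4, 5}
Tree: B1–B2, B1–B3, B3–B4, B2–B5

Every bag has size at most 2, so the width is 2 − 1 = 1 and tw(G) ≤ 1. G has an edge, so its treewidth is at least 1. Hence tw(G) = 1 exactly.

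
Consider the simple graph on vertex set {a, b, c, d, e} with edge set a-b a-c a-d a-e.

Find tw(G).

A width-1 tree decomposition is:
Bags: B1 = {a, c}  B2 = {a, d}  B3 = {a, b}  B4 = {a, e}
Tree: B1–B2, B2–B3, B1–B4
Every bag has size at most 2, so the width is 2 − 1 = 1 and tw(G) ≤ 1. Any graph with an edge has treewidth ≥ 1, and G has the edge c–a. Therefore the treewidth is 1.

1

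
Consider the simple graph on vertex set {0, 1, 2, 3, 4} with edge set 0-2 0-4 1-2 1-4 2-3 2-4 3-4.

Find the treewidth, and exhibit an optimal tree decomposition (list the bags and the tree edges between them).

The largest bag has 3 vertices, giving width 2; this decomposition certifies tw(G) ≤ 2. Conversely, {0, 2, 4} is a clique of size 3, and the vertices of any clique must share a bag in every tree decomposition; so some bag has ≥ 3 vertices and tw(G) ≥ 2. The upper and lower bounds meet at 2, so that is the treewidth.

Treewidth 2.
Bags: B1 = {0, 2, 4}  B2 = {2, 3, 4}  B3 = {1, 2, 4}
Tree: B1–B2, B2–B3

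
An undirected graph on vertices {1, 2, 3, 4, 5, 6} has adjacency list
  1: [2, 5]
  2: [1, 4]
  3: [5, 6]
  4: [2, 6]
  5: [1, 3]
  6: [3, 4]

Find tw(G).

2

A width-2 tree decomposition is:
Bags: B1 = {1, 2, 4}  B2 = {1, 4, 5}  B3 = {3, 4, 5}  B4 = {3, 4, 6}
Tree: B1–B2, B2–B3, B3–B4
The largest bag has 3 vertices, giving width 2; this decomposition certifies tw(G) ≤ 2. The edges 4–2–1–5–3–6–4 form a cycle, so G is not a tree and its treewidth is at least 2. The upper and lower bounds meet at 2, so that is the treewidth.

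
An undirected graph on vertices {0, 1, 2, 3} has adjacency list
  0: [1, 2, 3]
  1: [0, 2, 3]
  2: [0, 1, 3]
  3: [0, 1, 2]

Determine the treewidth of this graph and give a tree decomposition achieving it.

With just one bag of size 4, the width is 4 − 1 = 3, so tw(G) ≤ 3. For the lower bound, the 4 vertices {0, 1, 2, 3} are pairwise adjacent, and any tree decomposition puts a clique entirely inside one bag — forcing width ≥ 3. Hence tw(G) = 3 exactly.

Treewidth 3.
One such decomposition:
Bags: B1 = {0, 1, 2, 3}
Tree: (single bag)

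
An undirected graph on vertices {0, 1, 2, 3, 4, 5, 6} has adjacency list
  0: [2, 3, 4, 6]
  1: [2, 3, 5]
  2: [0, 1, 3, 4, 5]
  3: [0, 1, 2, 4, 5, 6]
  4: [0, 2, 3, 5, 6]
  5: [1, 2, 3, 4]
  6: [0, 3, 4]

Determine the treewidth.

3

A width-3 tree decomposition is:
Bags: B1 = {0, 2, 3, 4}  B2 = {2, 3, 4, 5}  B3 = {0, 3, 4, 6}  B4 = {1, 2, 3, 5}
Tree: B1–B2, B1–B3, B2–B4
Each bag holds 4 vertices, so the decomposition has width 3, which upper-bounds the treewidth. On the other hand G contains the 4-clique {1, 2, 3, 5}. A clique must lie in a single bag of any decomposition, so no decomposition can have width below 3. Hence tw(G) = 3 exactly.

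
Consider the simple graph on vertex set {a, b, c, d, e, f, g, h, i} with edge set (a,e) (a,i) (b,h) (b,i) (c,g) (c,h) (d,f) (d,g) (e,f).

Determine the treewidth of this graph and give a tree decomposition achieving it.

Treewidth 2.
Bags: B1 = {a, b, i}  B2 = {a, b, h}  B3 = {a, c, h}  B4 = {a, c, g}  B5 = {a, d, g}  B6 = {a, d, f}  B7 = {a, e, f}
Tree: B1–B2, B2–B3, B3–B4, B4–B5, B5–B6, B6–B7

Every bag has size at most 3, so the width is 3 − 1 = 2 and tw(G) ≤ 2. For the lower bound, G contains the cycle a–i–b–h–c–g–d–f–e–a, so G is not a forest; only forests have treewidth ≤ 1, hence tw(G) ≥ 2. Therefore the treewidth is 2.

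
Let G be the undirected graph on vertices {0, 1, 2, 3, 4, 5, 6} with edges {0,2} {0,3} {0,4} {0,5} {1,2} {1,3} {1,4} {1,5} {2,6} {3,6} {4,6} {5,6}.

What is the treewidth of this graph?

3

A width-3 tree decomposition is:
Bags: B1 = {0, 1, 5, 6}  B2 = {0, 1, 2, 6}  B3 = {0, 1, 3, 6}  B4 = {0, 1, 4, 6}
Tree: B1–B2, B2–B3, B3–B4
Each bag holds 4 vertices, so the decomposition has width 3, which upper-bounds the treewidth. For the lower bound: the 4 vertex sets {1,5}, {0,2}, {6}, {3} are disjoint, each induces a connected subgraph, and every pair is joined by at least one edge of G. Contracting each set to a single vertex therefore yields K_{4} as a minor, and since treewidth is minor-monotone, tw(G) ≥ tw(K_{4}) = 3. Hence tw(G) = 3 exactly.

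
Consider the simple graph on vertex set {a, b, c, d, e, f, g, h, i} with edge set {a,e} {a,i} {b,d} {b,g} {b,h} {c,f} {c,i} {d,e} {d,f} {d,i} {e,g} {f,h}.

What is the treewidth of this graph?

A width-3 tree decomposition is:
Bags: B1 = {c, f, h, i}  B2 = {d, f, h, i}  B3 = {b, d, h, i}  B4 = {a, b, d, i}  B5 = {a, b, d, e}  B6 = {a, b, e, g}
Tree: B1–B2, B2–B3, B3–B4, B4–B5, B5–B6
Each bag holds 4 vertices, so the decomposition has width 3, which upper-bounds the treewidth. For the lower bound: the 4 vertex sets {c,f,h}, {i}, {d}, {a,b,e,g} are disjoint, each induces a connected subgraph, and every pair is joined by at least one edge of G. Contracting each set to a single vertex therefore yields K_{4} as a minor, and since treewidth is minor-monotone, tw(G) ≥ tw(K_{4}) = 3. Therefore the treewidth is 3.

3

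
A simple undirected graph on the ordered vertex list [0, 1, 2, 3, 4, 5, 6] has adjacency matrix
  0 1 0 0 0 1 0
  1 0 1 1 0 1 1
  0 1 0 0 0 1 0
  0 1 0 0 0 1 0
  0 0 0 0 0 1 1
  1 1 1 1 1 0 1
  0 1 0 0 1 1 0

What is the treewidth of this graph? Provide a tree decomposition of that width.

Treewidth 2.
One such decomposition:
Bags: B1 = {0, 1, 5}  B2 = {1, 3, 5}  B3 = {1, 5, 6}  B4 = {4, 5, 6}  B5 = {1, 2, 5}
Tree: B1–B2, B2–B3, B3–B4, B1–B5

Every bag has size at most 3, so the width is 3 − 1 = 2 and tw(G) ≤ 2. On the other hand G contains the 3-clique {0, 1, 5}. A clique must lie in a single bag of any decomposition, so no decomposition can have width below 2. The upper and lower bounds meet at 2, so that is the treewidth.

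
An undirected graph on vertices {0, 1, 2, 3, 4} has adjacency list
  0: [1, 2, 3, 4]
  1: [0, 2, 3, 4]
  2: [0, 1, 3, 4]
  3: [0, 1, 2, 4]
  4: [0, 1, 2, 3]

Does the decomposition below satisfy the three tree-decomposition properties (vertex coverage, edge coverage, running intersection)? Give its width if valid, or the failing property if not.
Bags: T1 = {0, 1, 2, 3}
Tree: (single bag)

No — vertex 4 appears in no bag.

A tree decomposition must satisfy three properties: every vertex lies in some bag; for every edge, both endpoints lie together in some bag; and for every vertex, the bags containing it form a connected subtree. Here vertex 4 appears in no bag, so the decomposition is invalid.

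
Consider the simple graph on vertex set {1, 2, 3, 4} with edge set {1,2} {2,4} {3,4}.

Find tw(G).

1

A width-1 tree decomposition is:
Bags: B1 = {3, 4}  B2 = {2, 4}  B3 = {1, 2}
Tree: B1–B2, B2–B3
The largest bag has 2 vertices, giving width 1; this decomposition certifies tw(G) ≤ 1. Since G has at least one edge (e.g. 3–4), it is not an edgeless graph, so tw(G) ≥ 1. Combining the bounds, tw(G) = 1.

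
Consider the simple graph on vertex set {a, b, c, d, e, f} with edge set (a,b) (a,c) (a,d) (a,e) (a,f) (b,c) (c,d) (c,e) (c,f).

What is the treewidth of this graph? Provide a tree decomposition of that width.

Treewidth 2.
One optimal decomposition is:
Bags: B1 = {a, b, c}  B2 = {a, c, d}  B3 = {a, c, f}  B4 = {a, c, e}
Tree: B1–B2, B1–B3, B3–B4

The largest bag has 3 vertices, giving width 2; this decomposition certifies tw(G) ≤ 2. On the other hand G contains the 3-clique {a, c, d}. A clique must lie in a single bag of any decomposition, so no decomposition can have width below 2. Therefore the treewidth is 2.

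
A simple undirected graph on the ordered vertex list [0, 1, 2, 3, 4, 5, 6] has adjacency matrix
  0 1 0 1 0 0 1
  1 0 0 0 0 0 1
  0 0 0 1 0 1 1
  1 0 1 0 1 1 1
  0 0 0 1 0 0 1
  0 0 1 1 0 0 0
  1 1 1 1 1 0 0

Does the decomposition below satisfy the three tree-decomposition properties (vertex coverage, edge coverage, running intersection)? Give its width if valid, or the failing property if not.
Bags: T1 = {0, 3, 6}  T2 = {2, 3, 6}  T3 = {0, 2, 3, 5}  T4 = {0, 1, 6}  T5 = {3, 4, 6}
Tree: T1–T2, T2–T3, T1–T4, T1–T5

A tree decomposition must satisfy three properties: every vertex lies in some bag; for every edge, both endpoints lie together in some bag; and for every vertex, the bags containing it form a connected subtree. Here bags containing vertex 0 are not connected in the tree, so the decomposition is invalid.

No — bags containing vertex 0 are not connected in the tree.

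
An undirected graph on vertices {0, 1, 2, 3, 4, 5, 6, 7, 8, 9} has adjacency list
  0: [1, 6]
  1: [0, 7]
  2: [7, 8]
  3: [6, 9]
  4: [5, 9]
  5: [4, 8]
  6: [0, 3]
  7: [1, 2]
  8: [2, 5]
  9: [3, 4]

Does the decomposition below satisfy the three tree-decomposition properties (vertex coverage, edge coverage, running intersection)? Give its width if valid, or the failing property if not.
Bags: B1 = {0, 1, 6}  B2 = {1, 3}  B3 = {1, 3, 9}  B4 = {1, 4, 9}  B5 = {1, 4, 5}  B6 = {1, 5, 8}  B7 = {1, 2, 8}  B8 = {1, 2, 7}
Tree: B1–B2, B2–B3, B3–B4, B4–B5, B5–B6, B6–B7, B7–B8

No — edge (6,3) lies in no bag.

A tree decomposition must satisfy three properties: every vertex lies in some bag; for every edge, both endpoints lie together in some bag; and for every vertex, the bags containing it form a connected subtree. Here edge (6,3) lies in no bag, so the decomposition is invalid.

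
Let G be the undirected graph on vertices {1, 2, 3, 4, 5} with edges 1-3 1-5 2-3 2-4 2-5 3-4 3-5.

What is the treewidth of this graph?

2

A width-2 tree decomposition is:
Bags: B1 = {2, 3, 5}  B2 = {1, 3, 5}  B3 = {2, 3, 4}
Tree: B1–B2, B1–B3
Each bag holds 3 vertices, so the decomposition has width 2, which upper-bounds the treewidth. On the other hand G contains the 3-clique {1, 3, 5}. A clique must lie in a single bag of any decomposition, so no decomposition can have width below 2. The upper and lower bounds meet at 2, so that is the treewidth.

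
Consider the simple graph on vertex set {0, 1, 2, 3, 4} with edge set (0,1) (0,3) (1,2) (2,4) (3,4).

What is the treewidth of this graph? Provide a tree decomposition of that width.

The largest bag has 3 vertices, giving width 2; this decomposition certifies tw(G) ≤ 2. For the lower bound, G contains the cycle 1–2–4–3–0–1, so G is not a forest; only forests have treewidth ≤ 1, hence tw(G) ≥ 2. Hence tw(G) = 2 exactly.

Treewidth 2.
One optimal decomposition is:
Bags: B1 = {1, 2, 4}  B2 = {1, 3, 4}  B3 = {0, 1, 3}
Tree: B1–B2, B2–B3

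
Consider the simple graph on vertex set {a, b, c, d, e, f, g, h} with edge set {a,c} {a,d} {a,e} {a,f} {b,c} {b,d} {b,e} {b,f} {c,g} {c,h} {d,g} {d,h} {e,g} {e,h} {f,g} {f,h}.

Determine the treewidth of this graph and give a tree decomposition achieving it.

The largest bag has 5 vertices, giving width 4; this decomposition certifies tw(G) ≤ 4. For the lower bound: the 5 vertex sets {b,e}, {f,g}, {a,c}, {h}, {d} are disjoint, each induces a connected subgraph, and every pair is joined by at least one edge of G. Contracting each set to a single vertex therefore yields K_{5} as a minor, and since treewidth is minor-monotone, tw(G) ≥ tw(K_{5}) = 4. The upper and lower bounds meet at 4, so that is the treewidth.

Treewidth 4.
Bags: B1 = {a, b, e, g, h}  B2 = {a, b, f, g, h}  B3 = {a, b, c, g, h}  B4 = {a, b, d, g, h}
Tree: B1–B2, B2–B3, B3–B4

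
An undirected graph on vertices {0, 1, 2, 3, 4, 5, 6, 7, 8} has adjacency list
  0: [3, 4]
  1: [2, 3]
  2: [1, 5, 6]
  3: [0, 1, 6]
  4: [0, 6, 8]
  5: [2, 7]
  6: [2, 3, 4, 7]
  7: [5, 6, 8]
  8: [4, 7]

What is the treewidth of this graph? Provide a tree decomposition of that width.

Each bag holds 4 vertices, so the decomposition has width 3, which upper-bounds the treewidth. For the lower bound: the 4 vertex sets {0,1,3}, {4}, {6}, {2,5,7,8} are disjoint, each induces a connected subgraph, and every pair is joined by at least one edge of G. Contracting each set to a single vertex therefore yields K_{4} as a minor, and since treewidth is minor-monotone, tw(G) ≥ tw(K_{4}) = 3. Hence tw(G) = 3 exactly.

Treewidth 3.
One optimal decomposition is:
Bags: B1 = {0, 1, 3, 4}  B2 = {1, 3, 4, 6}  B3 = {1, 2, 4, 6}  B4 = {2, 4, 6, 8}  B5 = {2, 6, 7, 8}  B6 = {2, 5, 7, 8}
Tree: B1–B2, B2–B3, B3–B4, B4–B5, B5–B6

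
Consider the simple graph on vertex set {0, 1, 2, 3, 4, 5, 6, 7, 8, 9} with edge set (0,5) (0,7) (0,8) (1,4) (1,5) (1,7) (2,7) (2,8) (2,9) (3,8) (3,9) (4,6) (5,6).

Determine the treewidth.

A width-2 tree decomposition is:
Bags: B1 = {4, 5, 6}  B2 = {1, 4, 5}  B3 = {0, 1, 5}  B4 = {0, 1, 7}  B5 = {0, 7, 8}  B6 = {2, 7, 8}  B7 = {2, 3, 8}  B8 = {2, 3, 9}
Tree: B1–B2, B2–B3, B3–B4, B4–B5, B5–B6, B6–B7, B7–B8
The largest bag has 3 vertices, giving width 2; this decomposition certifies tw(G) ≤ 2. For the lower bound, G contains the cycle 6–4–1–5–6, so G is not a forest; only forests have treewidth ≤ 1, hence tw(G) ≥ 2. Hence tw(G) = 2 exactly.

2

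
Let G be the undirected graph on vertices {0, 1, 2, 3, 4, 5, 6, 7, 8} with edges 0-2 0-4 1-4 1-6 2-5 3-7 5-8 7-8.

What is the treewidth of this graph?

1

A width-1 tree decomposition is:
Bags: B1 = {3, 7}  B2 = {7, 8}  B3 = {5, 8}  B4 = {2, 5}  B5 = {0, 2}  B6 = {0, 4}  B7 = {1, 4}  B8 = {1, 6}
Tree: B1–B2, B2–B3, B3–B4, B4–B5, B5–B6, B6–B7, B7–B8
Every bag has size at most 2, so the width is 2 − 1 = 1 and tw(G) ≤ 1. Any graph with an edge has treewidth ≥ 1, and G has the edge 3–7. Hence tw(G) = 1 exactly.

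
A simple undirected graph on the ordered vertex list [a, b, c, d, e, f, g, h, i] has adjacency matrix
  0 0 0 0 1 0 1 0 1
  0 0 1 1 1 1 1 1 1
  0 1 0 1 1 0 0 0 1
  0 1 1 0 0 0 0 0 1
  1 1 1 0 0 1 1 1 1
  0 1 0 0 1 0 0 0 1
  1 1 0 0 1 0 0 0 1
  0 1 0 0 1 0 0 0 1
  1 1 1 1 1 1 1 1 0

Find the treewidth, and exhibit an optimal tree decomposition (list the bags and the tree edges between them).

Treewidth 3.
One optimal decomposition is:
Bags: B1 = {b, e, g, i}  B2 = {b, e, f, i}  B3 = {b, e, h, i}  B4 = {b, c, e, i}  B5 = {b, c, d, i}  B6 = {a, e, g, i}
Tree: B1–B2, B1–B3, B3–B4, B4–B5, B1–B6

The largest bag has 4 vertices, giving width 3; this decomposition certifies tw(G) ≤ 3. For the lower bound, the 4 vertices {a, e, g, i} are pairwise adjacent, and any tree decomposition puts a clique entirely inside one bag — forcing width ≥ 3. Hence tw(G) = 3 exactly.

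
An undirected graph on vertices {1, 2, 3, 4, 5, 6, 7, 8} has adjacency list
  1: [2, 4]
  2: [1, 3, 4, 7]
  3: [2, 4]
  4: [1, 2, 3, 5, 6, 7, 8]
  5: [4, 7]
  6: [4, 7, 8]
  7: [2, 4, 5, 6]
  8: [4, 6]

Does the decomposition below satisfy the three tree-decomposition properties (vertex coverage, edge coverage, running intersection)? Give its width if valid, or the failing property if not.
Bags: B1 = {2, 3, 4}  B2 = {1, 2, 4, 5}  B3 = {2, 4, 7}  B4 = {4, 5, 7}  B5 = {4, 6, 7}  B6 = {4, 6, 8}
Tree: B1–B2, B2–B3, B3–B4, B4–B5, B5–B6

A tree decomposition must satisfy three properties: every vertex lies in some bag; for every edge, both endpoints lie together in some bag; and for every vertex, the bags containing it form a connected subtree. Here bags containing vertex 5 are not connected in the tree, so the decomposition is invalid.

No — bags containing vertex 5 are not connected in the tree.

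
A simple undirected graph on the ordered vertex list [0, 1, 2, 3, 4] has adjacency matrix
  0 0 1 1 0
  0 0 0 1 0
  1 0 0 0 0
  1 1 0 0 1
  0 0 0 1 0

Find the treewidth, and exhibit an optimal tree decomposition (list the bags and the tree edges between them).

Each bag holds 2 vertices, so the decomposition has width 1, which upper-bounds the treewidth. Any graph with an edge has treewidth ≥ 1, and G has the edge 3–4. Hence tw(G) = 1 exactly.

Treewidth 1.
One such decomposition:
Bags: B1 = {3, 4}  B2 = {0, 3}  B3 = {1, 3}  B4 = {0, 2}
Tree: B1–B2, B1–B3, B2–B4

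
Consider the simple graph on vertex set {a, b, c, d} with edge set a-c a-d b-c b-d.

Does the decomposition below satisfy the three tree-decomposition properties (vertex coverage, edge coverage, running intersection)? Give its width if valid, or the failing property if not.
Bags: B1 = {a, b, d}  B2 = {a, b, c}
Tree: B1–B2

Every vertex of G appears in some bag (union = {a, b, c, d}); every edge is covered by a bag; and for each vertex v the set of bags containing v is connected in the bag tree. The decomposition is therefore valid. The largest bag has 3 vertices, so the width is 2.

Yes; width 2.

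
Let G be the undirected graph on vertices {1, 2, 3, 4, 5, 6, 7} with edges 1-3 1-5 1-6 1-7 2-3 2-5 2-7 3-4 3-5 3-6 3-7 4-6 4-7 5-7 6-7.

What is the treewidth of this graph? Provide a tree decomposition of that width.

Treewidth 3.
One optimal decomposition is:
Bags: B1 = {1, 3, 5, 7}  B2 = {1, 3, 6, 7}  B3 = {2, 3, 5, 7}  B4 = {3, 4, 6, 7}
Tree: B1–B2, B1–B3, B2–B4

Every bag has size at most 4, so the width is 4 − 1 = 3 and tw(G) ≤ 3. Conversely, {1, 3, 5, 7} is a clique of size 4, and the vertices of any clique must share a bag in every tree decomposition; so some bag has ≥ 4 vertices and tw(G) ≥ 3. Hence tw(G) = 3 exactly.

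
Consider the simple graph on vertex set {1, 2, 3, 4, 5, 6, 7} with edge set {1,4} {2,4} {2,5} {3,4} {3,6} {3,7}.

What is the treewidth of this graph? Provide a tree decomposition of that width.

The largest bag has 2 vertices, giving width 1; this decomposition certifies tw(G) ≤ 1. Since G has at least one edge (e.g. 2–4), it is not an edgeless graph, so tw(G) ≥ 1. The upper and lower bounds meet at 1, so that is the treewidth.

Treewidth 1.
Bags: B1 = {2, 4}  B2 = {2, 5}  B3 = {1, 4}  B4 = {3, 4}  B5 = {3, 7}  B6 = {3, 6}
Tree: B1–B2, B1–B3, B1–B4, B4–B5, B5–B6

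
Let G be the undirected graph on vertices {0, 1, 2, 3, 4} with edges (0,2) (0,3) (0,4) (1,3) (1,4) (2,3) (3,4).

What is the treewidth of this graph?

A width-2 tree decomposition is:
Bags: B1 = {0, 3, 4}  B2 = {0, 2, 3}  B3 = {1, 3, 4}
Tree: B1–B2, B1–B3
Each bag holds 3 vertices, so the decomposition has width 2, which upper-bounds the treewidth. On the other hand G contains the 3-clique {0, 2, 3}. A clique must lie in a single bag of any decomposition, so no decomposition can have width below 2. Hence tw(G) = 2 exactly.

2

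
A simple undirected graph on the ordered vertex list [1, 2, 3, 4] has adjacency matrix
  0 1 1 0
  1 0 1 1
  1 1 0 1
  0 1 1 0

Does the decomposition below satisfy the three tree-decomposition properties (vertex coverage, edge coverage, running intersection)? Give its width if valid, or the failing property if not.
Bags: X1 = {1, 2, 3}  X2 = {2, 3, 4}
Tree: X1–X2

Yes; width 2.

Every vertex of G appears in some bag (union = {1, 2, 3, 4}); every edge is covered by a bag; and for each vertex v the set of bags containing v is connected in the bag tree. The decomposition is therefore valid. The largest bag has 3 vertices, so the width is 2.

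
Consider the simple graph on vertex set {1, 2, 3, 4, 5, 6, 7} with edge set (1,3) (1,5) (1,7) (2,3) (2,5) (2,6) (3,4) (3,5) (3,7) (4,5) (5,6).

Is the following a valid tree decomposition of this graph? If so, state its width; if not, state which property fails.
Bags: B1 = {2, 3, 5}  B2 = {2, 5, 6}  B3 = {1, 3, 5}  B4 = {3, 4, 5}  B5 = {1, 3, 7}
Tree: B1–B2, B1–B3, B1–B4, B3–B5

Yes; width 2.

Every vertex of G appears in some bag (union = {1, 2, 3, 4, 5, 6, 7}); every edge is covered by a bag; and for each vertex v the set of bags containing v is connected in the bag tree. The decomposition is therefore valid. The largest bag has 3 vertices, so the width is 2.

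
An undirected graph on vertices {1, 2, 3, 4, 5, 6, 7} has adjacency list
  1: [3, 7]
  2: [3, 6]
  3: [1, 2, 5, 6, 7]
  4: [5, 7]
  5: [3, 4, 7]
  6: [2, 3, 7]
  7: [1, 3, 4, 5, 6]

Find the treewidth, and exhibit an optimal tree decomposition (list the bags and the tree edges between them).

Every bag has size at most 3, so the width is 3 − 1 = 2 and tw(G) ≤ 2. On the other hand G contains the 3-clique {2, 3, 6}. A clique must lie in a single bag of any decomposition, so no decomposition can have width below 2. Combining the bounds, tw(G) = 2.

Treewidth 2.
One optimal decomposition is:
Bags: B1 = {3, 5, 7}  B2 = {1, 3, 7}  B3 = {3, 6, 7}  B4 = {2, 3, 6}  B5 = {4, 5, 7}
Tree: B1–B2, B2–B3, B3–B4, B1–B5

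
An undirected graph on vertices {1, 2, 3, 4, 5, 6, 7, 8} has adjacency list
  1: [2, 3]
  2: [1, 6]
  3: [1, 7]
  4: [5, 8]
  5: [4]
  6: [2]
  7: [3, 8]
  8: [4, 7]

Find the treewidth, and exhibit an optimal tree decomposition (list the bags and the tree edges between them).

Treewidth 1.
One optimal decomposition is:
Bags: B1 = {2, 6}  B2 = {1, 2}  B3 = {1, 3}  B4 = {3, 7}  B5 = {7, 8}  B6 = {4, 8}  B7 = {4, 5}
Tree: B1–B2, B2–B3, B3–B4, B4–B5, B5–B6, B6–B7

Every bag has size at most 2, so the width is 2 − 1 = 1 and tw(G) ≤ 1. Any graph with an edge has treewidth ≥ 1, and G has the edge 6–2. Therefore the treewidth is 1.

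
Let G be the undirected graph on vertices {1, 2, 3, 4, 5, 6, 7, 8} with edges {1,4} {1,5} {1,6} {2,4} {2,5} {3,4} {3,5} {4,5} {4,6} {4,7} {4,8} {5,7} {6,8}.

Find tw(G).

A width-2 tree decomposition is:
Bags: B1 = {1, 4, 5}  B2 = {1, 4, 6}  B3 = {4, 6, 8}  B4 = {3, 4, 5}  B5 = {4, 5, 7}  B6 = {2, 4, 5}
Tree: B1–B2, B2–B3, B1–B4, B4–B5, B5–B6
Every bag has size at most 3, so the width is 3 − 1 = 2 and tw(G) ≤ 2. Conversely, {4, 6, 8} is a clique of size 3, and the vertices of any clique must share a bag in every tree decomposition; so some bag has ≥ 3 vertices and tw(G) ≥ 2. Hence tw(G) = 2 exactly.

2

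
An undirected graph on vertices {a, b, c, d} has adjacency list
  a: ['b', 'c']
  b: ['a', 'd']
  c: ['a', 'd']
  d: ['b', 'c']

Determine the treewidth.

2

A width-2 tree decomposition is:
Bags: B1 = {a, b, d}  B2 = {a, c, d}
Tree: B1–B2
Each bag holds 3 vertices, so the decomposition has width 2, which upper-bounds the treewidth. The edges a–b–d–c–a form a cycle, so G is not a tree and its treewidth is at least 2. The upper and lower bounds meet at 2, so that is the treewidth.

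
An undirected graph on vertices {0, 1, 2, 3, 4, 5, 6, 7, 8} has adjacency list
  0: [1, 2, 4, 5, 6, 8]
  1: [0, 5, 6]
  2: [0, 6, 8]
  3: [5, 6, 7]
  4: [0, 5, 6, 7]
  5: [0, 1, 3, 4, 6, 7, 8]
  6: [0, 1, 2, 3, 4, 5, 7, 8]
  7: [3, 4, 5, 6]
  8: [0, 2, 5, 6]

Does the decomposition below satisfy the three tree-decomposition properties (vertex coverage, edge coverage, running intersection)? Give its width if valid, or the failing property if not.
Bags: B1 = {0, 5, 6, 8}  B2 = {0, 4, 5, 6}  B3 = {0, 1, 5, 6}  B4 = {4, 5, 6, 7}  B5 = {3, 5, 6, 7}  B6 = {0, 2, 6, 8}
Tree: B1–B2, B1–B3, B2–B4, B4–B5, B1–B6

Yes; width 3.

Every vertex of G appears in some bag (union = {0, 1, 2, 3, 4, 5, 6, 7, 8}); every edge is covered by a bag; and for each vertex v the set of bags containing v is connected in the bag tree. The decomposition is therefore valid. The largest bag has 4 vertices, so the width is 3.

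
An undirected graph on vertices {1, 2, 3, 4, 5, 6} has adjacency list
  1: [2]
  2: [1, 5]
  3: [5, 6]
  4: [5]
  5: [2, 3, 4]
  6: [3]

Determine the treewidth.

1

A width-1 tree decomposition is:
Bags: B1 = {3, 5}  B2 = {2, 5}  B3 = {3, 6}  B4 = {1, 2}  B5 = {4, 5}
Tree: B1–B2, B1–B3, B2–B4, B1–B5
Every bag has size at most 2, so the width is 2 − 1 = 1 and tw(G) ≤ 1. Any graph with an edge has treewidth ≥ 1, and G has the edge 5–3. Combining the bounds, tw(G) = 1.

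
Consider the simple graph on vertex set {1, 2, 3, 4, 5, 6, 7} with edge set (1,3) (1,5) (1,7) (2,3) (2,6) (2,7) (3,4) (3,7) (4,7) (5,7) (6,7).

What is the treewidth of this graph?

2

A width-2 tree decomposition is:
Bags: B1 = {2, 3, 7}  B2 = {3, 4, 7}  B3 = {1, 3, 7}  B4 = {2, 6, 7}  B5 = {1, 5, 7}
Tree: B1–B2, B1–B3, B1–B4, B3–B5
Every bag has size at most 3, so the width is 3 − 1 = 2 and tw(G) ≤ 2. On the other hand G contains the 3-clique {1, 3, 7}. A clique must lie in a single bag of any decomposition, so no decomposition can have width below 2. Combining the bounds, tw(G) = 2.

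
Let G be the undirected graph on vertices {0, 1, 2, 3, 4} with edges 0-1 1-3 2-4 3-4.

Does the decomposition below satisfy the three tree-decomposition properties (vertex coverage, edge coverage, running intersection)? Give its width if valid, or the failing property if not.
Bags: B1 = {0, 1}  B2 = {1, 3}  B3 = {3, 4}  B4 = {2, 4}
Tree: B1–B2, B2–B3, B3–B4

Vertex coverage: the bags together contain {0, 1, 2, 3, 4}, the full vertex set. Edge coverage: each edge of G has both endpoints in at least one bag. Running intersection: for every vertex, the bags containing it form a connected subtree. All three properties hold, so this is a valid tree decomposition of width max|bag| − 1 = 1, and hence tw(G) ≤ 1.

Yes; width 1.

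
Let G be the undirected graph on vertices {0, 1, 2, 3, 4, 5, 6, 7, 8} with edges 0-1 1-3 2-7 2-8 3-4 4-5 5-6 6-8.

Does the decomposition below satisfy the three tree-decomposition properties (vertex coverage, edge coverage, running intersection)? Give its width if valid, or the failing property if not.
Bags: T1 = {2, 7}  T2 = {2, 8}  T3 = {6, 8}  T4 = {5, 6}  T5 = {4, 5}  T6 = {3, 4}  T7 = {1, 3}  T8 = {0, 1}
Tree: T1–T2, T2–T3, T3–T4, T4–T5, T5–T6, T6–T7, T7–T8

Yes; width 1.

Checking the three conditions: (i) the bags cover all of {0, 1, 2, 3, 4, 5, 6, 7, 8}; (ii) for each edge, some bag contains both endpoints; (iii) the bags containing any fixed vertex form a subtree. All hold, so the decomposition is valid with width 2 − 1 = 1.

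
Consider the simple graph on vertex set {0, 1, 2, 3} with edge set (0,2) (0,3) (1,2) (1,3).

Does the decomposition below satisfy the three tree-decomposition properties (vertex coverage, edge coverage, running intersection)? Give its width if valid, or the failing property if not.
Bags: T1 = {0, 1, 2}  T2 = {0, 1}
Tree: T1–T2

A tree decomposition must satisfy three properties: every vertex lies in some bag; for every edge, both endpoints lie together in some bag; and for every vertex, the bags containing it form a connected subtree. Here vertex 3 appears in no bag, so the decomposition is invalid.

No — vertex 3 appears in no bag.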